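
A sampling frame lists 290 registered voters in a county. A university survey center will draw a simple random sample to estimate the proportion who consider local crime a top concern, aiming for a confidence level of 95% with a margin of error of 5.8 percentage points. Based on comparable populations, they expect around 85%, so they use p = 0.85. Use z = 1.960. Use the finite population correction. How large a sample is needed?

Unadjusted: n₀ = 1.960² × 0.85 × 0.15 / 0.058² ≈ 145.60, so n₀ = 146.
Finite population correction with N = 290: n = n₀ / (1 + (n₀−1)/N) = 146 / (1 + 145/290) = 146 / 1.5000 ≈ 97.33.
Rounding up, n = 98.

98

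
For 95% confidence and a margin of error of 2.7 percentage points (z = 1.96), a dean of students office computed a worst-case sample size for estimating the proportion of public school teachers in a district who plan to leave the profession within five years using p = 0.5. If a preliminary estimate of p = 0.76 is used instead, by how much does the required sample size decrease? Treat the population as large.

356

Conservative (p = 0.5): n = 1.96² × 0.25 / 0.027² ≈ 1317.42 → 1318.
Using p = 0.76: p(1−p) = 0.1824, so n = 1.96² × 0.1824 / 0.027² ≈ 961.19 → 962.
Reduction: 1318 − 962 = 356.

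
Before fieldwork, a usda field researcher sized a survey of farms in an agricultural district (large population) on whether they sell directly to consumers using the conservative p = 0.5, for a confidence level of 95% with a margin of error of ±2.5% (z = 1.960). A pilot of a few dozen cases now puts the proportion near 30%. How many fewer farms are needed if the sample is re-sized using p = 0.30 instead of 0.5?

246

Conservative (p = 0.5): n = 1.960² × 0.25 / 0.025² ≈ 1536.64 → 1537.
Using p = 0.30: p(1−p) = 0.2100, so n = 1.960² × 0.2100 / 0.025² ≈ 1290.78 → 1291.
Reduction: 1537 − 1291 = 246.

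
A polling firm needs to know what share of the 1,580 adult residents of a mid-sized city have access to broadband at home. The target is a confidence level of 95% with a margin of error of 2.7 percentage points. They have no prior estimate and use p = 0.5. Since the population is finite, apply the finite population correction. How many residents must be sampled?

For 95% confidence, z = 1.960.
Unadjusted: n₀ = 1.960² × 0.50 × 0.50 / 0.027² ≈ 1317.42, so n₀ = 1318.
Finite population correction with N = 1,580: n = n₀ / (1 + (n₀−1)/N) = 1318 / (1 + 1317/1580) = 1318 / 1.8335 ≈ 718.83.
Rounding up, n = 719.

719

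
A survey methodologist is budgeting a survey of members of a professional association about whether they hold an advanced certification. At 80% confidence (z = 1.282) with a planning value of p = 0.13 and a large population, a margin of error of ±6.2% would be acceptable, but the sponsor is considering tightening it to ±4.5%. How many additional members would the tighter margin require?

43

At ±6.2%: n = 1.282² × 0.1131 / 0.062² ≈ 48.36 → 49.
At ±4.5%: n = 1.282² × 0.1131 / 0.045² ≈ 91.79 → 92.
Additional respondents: 92 − 49 = 43.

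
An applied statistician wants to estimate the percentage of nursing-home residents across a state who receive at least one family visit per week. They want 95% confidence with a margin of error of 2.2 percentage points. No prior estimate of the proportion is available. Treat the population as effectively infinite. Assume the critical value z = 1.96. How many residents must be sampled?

With no prior estimate, use p = 0.5, giving p(1−p) = 0.25.
n = z²·p(1−p)/E² = 1.96² × 0.2500 / 0.022² = 3.8416 × 0.2500 / 0.000484 ≈ 1984.30.
Rounding up gives n = 1985.

1985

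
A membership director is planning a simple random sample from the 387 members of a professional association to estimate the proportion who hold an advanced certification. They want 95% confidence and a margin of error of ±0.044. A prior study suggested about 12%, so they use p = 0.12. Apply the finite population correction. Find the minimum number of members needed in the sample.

137

For 95% confidence, z = 1.960.
Unadjusted: n₀ = 1.960² × 0.12 × 0.88 / 0.044² ≈ 209.54, so n₀ = 210.
Finite population correction with N = 387: n = n₀ / (1 + (n₀−1)/N) = 210 / (1 + 209/387) = 210 / 1.5401 ≈ 136.36.
Rounding up, n = 137.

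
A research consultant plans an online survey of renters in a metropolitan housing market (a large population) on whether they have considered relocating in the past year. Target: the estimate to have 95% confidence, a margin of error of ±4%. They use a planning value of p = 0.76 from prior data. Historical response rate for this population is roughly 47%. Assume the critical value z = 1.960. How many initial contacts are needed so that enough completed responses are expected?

932

Completed interviews needed: n₀ = 1.960² × 0.1824 / 0.040² ≈ 437.94 → 438.
At a 47% response rate, contacts needed = 438 / 0.47 ≈ 931.91 → 932.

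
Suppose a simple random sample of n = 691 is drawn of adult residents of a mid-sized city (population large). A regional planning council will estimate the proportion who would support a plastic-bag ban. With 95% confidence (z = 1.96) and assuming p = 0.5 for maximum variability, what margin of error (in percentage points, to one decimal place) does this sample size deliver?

3.7

SE(p̂) = √[p(1−p)/n] = √[0.2500/691] = 0.01902.
E = z × SE = 1.96 × 0.01902 = 0.03728, or 3.7 percentage points.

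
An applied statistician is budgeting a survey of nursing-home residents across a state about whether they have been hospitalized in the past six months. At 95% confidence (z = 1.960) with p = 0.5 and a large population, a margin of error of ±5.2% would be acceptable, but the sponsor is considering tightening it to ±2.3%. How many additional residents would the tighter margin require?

1460

At ±5.2%: n = 1.960² × 0.2500 / 0.052² ≈ 355.18 → 356.
At ±2.3%: n = 1.960² × 0.2500 / 0.023² ≈ 1815.50 → 1816.
Additional respondents: 1816 − 356 = 1460.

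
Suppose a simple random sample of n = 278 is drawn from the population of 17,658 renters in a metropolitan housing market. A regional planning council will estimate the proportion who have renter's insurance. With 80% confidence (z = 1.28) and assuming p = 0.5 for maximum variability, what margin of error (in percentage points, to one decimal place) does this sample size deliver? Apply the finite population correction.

3.8

Finite-population factor: (N−n)/(N−1) = (17658−278)/(17658−1) = 0.9843.
SE(p̂) = √[p(1−p)/n · (N−n)/(N−1)] = √[0.2500/278 × 0.9843] = 0.02975.
E = z × SE = 1.28 × 0.02975 = 0.03808 ≈ 3.8 percentage points.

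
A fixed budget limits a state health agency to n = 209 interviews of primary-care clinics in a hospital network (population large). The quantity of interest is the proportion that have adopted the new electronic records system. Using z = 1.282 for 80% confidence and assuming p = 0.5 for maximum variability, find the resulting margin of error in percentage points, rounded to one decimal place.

SE(p̂) = √[p(1−p)/n] = √[0.2500/209] = 0.03459.
E = z × SE = 1.282 × 0.03459 = 0.04434, or 4.4 percentage points.

4.4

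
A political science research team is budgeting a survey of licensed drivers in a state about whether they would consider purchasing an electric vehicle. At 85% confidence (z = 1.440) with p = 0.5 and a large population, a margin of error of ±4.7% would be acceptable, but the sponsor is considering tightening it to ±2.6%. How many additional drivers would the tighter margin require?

At ±4.7%: n = 1.440² × 0.2500 / 0.047² ≈ 234.68 → 235.
At ±2.6%: n = 1.440² × 0.2500 / 0.026² ≈ 766.86 → 767.
Additional respondents: 767 − 235 = 532.

532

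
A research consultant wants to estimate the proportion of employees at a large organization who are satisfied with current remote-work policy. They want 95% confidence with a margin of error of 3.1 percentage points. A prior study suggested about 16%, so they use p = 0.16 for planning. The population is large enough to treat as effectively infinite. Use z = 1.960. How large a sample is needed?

With p = 0.16, p(1−p) = 0.1344.
n = z²·p(1−p)/E² = 1.960² × 0.1344 / 0.031² = 3.8416 × 0.1344 / 0.000961 ≈ 537.26.
Rounding up gives n = 538.

538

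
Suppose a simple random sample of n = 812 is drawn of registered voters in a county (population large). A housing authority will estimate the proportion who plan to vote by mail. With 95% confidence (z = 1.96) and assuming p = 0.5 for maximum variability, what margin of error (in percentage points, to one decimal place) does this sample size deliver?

SE(p̂) = √[p(1−p)/n] = √[0.2500/812] = 0.01755.
E = z × SE = 1.96 × 0.01755 = 0.03439, or 3.4 percentage points.

3.4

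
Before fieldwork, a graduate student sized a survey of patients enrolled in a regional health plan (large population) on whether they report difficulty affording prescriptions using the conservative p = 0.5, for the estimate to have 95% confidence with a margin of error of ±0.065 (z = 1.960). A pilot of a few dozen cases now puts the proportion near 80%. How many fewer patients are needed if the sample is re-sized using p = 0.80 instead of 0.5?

82

Conservative (p = 0.5): n = 1.960² × 0.25 / 0.065² ≈ 227.31 → 228.
Using p = 0.80: p(1−p) = 0.1600, so n = 1.960² × 0.1600 / 0.065² ≈ 145.48 → 146.
Reduction: 228 − 146 = 82.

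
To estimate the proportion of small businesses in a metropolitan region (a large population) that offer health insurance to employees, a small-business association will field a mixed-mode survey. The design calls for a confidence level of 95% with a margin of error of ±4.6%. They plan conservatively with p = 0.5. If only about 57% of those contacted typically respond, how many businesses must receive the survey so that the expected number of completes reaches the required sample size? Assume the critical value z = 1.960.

797

Completed interviews needed: n₀ = 1.960² × 0.2500 / 0.046² ≈ 453.88 → 454.
At a 57% response rate, contacts needed = 454 / 0.57 ≈ 796.49 → 797.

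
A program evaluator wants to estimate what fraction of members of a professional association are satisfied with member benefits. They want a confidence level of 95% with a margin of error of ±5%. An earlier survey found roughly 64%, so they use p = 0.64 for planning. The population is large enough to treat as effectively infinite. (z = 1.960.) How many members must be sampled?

355

With p = 0.64, p(1−p) = 0.2304.
n = z²·p(1−p)/E² = 1.960² × 0.2304 / 0.050² = 3.8416 × 0.2304 / 0.002500 ≈ 354.04.
Rounding up gives n = 355.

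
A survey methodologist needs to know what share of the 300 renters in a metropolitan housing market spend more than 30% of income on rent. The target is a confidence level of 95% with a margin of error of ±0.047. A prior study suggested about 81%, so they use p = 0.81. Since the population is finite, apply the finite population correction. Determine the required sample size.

For 95% confidence, z = 1.960.
Unadjusted: n₀ = 1.960² × 0.81 × 0.19 / 0.047² ≈ 267.64, so n₀ = 268.
Finite population correction with N = 300: n = n₀ / (1 + (n₀−1)/N) = 268 / (1 + 267/300) = 268 / 1.8900 ≈ 141.80.
Rounding up, n = 142.

142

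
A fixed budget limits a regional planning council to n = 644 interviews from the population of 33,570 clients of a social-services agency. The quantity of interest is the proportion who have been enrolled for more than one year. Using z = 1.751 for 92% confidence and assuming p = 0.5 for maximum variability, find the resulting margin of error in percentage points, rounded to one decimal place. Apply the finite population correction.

3.4

Finite-population factor: (N−n)/(N−1) = (33570−644)/(33570−1) = 0.9808.
SE(p̂) = √[p(1−p)/n · (N−n)/(N−1)] = √[0.2500/644 × 0.9808] = 0.01951.
E = z × SE = 1.751 × 0.01951 = 0.03417 ≈ 3.4 percentage points.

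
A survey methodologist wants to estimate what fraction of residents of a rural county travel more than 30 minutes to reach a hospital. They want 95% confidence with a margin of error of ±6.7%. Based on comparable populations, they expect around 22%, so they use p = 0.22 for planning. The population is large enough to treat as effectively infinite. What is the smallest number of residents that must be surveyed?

For 95% confidence, z = 1.96.
With p = 0.22, p(1−p) = 0.1716.
n = z²·p(1−p)/E² = 1.96² × 0.1716 / 0.067² = 3.8416 × 0.1716 / 0.004489 ≈ 146.85.
Rounding up gives n = 147.

147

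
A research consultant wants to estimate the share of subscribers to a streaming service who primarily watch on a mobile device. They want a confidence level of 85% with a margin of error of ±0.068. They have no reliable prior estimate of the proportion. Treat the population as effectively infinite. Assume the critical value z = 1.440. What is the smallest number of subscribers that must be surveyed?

113

With no prior estimate, use p = 0.5, giving p(1−p) = 0.25.
n = z²·p(1−p)/E² = 1.440² × 0.2500 / 0.068² = 2.0736 × 0.2500 / 0.004624 ≈ 112.11.
Rounding up gives n = 113.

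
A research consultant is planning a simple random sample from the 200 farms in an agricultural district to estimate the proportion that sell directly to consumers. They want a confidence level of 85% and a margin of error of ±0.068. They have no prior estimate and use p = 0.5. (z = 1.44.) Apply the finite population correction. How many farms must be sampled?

Unadjusted: n₀ = 1.44² × 0.50 × 0.50 / 0.068² ≈ 112.11, so n₀ = 113.
Finite population correction with N = 200: n = n₀ / (1 + (n₀−1)/N) = 113 / (1 + 112/200) = 113 / 1.5600 ≈ 72.44.
Rounding up, n = 73.

73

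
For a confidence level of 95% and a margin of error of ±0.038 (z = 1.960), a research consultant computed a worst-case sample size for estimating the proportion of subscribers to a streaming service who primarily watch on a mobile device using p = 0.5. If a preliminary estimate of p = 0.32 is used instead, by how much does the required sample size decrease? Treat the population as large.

87

Conservative (p = 0.5): n = 1.960² × 0.25 / 0.038² ≈ 665.10 → 666.
Using p = 0.32: p(1−p) = 0.2176, so n = 1.960² × 0.2176 / 0.038² ≈ 578.90 → 579.
Reduction: 666 − 579 = 87.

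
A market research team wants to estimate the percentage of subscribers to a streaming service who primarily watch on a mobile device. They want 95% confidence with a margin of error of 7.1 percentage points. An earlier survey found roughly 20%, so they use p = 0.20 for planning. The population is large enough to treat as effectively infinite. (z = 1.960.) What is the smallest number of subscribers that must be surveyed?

With p = 0.20, p(1−p) = 0.1600.
n = z²·p(1−p)/E² = 1.960² × 0.1600 / 0.071² = 3.8416 × 0.1600 / 0.005041 ≈ 121.93.
Rounding up gives n = 122.

122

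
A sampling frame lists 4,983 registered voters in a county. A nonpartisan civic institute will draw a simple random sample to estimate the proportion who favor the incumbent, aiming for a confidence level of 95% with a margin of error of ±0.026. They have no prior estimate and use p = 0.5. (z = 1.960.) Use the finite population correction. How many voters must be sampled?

1106

Unadjusted: n₀ = 1.960² × 0.50 × 0.50 / 0.026² ≈ 1420.71, so n₀ = 1421.
Finite population correction with N = 4,983: n = n₀ / (1 + (n₀−1)/N) = 1421 / (1 + 1420/4983) = 1421 / 1.2850 ≈ 1105.86.
Rounding up, n = 1106.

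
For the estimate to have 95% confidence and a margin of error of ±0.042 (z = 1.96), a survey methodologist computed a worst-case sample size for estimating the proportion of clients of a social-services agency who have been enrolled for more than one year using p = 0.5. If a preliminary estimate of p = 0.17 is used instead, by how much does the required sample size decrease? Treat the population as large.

237

Conservative (p = 0.5): n = 1.96² × 0.25 / 0.042² ≈ 544.44 → 545.
Using p = 0.17: p(1−p) = 0.1411, so n = 1.96² × 0.1411 / 0.042² ≈ 307.28 → 308.
Reduction: 545 − 308 = 237.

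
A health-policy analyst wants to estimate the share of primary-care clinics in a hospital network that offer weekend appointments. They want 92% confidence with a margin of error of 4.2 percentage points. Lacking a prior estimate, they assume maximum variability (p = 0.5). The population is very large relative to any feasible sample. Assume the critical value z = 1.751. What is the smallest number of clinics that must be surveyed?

435

With p = 0.5, p(1−p) = 0.25.
n = z²·p(1−p)/E² = 1.751² × 0.2500 / 0.042² = 3.0660 × 0.2500 / 0.001764 ≈ 434.52.
Rounding up gives n = 435.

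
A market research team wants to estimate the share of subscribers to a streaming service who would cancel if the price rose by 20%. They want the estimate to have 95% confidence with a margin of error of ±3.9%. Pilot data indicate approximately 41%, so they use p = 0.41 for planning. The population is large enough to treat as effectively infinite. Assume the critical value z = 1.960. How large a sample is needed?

611

With p = 0.41, p(1−p) = 0.2419.
n = z²·p(1−p)/E² = 1.960² × 0.2419 / 0.039² = 3.8416 × 0.2419 / 0.001521 ≈ 610.97.
Rounding up gives n = 611.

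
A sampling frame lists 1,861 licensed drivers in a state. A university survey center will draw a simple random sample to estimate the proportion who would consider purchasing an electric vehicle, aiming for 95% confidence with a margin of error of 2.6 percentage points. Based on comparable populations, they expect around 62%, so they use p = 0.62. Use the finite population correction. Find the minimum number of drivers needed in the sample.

For 95% confidence, z = 1.960.
Unadjusted: n₀ = 1.960² × 0.62 × 0.38 / 0.026² ≈ 1338.88, so n₀ = 1339.
Finite population correction with N = 1,861: n = n₀ / (1 + (n₀−1)/N) = 1339 / (1 + 1338/1861) = 1339 / 1.7190 ≈ 778.96.
Rounding up, n = 779.

779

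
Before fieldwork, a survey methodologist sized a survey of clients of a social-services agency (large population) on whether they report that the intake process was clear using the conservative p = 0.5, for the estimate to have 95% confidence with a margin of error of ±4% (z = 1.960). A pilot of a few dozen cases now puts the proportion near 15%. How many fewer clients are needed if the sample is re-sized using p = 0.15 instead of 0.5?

Conservative (p = 0.5): n = 1.960² × 0.25 / 0.040² ≈ 600.25 → 601.
Using p = 0.15: p(1−p) = 0.1275, so n = 1.960² × 0.1275 / 0.040² ≈ 306.13 → 307.
Reduction: 601 − 307 = 294.

294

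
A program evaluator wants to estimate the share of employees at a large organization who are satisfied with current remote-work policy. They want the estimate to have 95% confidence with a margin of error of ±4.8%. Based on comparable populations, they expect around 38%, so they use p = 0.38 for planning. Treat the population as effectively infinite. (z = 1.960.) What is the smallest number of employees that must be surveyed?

With p = 0.38, p(1−p) = 0.2356.
n = z²·p(1−p)/E² = 1.960² × 0.2356 / 0.048² = 3.8416 × 0.2356 / 0.002304 ≈ 392.83.
Rounding up gives n = 393.

393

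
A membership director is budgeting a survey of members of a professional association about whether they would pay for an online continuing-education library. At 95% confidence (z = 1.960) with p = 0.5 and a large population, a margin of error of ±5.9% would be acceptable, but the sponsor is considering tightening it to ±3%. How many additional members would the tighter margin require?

At ±5.9%: n = 1.960² × 0.2500 / 0.059² ≈ 275.90 → 276.
At ±3%: n = 1.960² × 0.2500 / 0.030² ≈ 1067.11 → 1068.
Additional respondents: 1068 − 276 = 792.

792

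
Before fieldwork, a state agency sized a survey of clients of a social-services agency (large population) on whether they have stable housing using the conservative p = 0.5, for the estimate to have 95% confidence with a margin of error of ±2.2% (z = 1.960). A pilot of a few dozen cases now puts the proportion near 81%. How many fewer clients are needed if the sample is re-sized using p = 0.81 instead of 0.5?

Conservative (p = 0.5): n = 1.960² × 0.25 / 0.022² ≈ 1984.30 → 1985.
Using p = 0.81: p(1−p) = 0.1539, so n = 1.960² × 0.1539 / 0.022² ≈ 1221.53 → 1222.
Reduction: 1985 − 1222 = 763.

763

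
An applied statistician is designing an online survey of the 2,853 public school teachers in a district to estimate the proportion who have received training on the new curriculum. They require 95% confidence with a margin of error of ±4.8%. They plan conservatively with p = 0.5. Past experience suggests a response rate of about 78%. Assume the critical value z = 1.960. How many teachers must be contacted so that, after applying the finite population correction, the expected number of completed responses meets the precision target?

467

Completed interviews needed (unadjusted): n₀ = 1.960² × 0.2500 / 0.048² ≈ 416.84 → 417.
FPC for N = 2,853: n = 417 / (1 + 416/2853) = 417 / 1.1458 ≈ 363.93 → 364.
At a 78% response rate, contacts needed = 364 / 0.78 ≈ 466.67 → 467.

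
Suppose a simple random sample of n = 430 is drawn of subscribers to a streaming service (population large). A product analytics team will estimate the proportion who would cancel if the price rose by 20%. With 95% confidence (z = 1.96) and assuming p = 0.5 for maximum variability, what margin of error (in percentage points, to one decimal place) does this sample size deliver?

4.7

SE(p̂) = √[p(1−p)/n] = √[0.2500/430] = 0.02411.
E = z × SE = 1.96 × 0.02411 = 0.04726, or 4.7 percentage points.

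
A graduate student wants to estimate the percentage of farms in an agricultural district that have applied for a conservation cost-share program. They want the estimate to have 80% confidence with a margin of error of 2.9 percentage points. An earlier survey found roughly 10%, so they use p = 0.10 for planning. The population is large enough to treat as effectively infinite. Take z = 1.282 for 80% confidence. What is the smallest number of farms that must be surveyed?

With p = 0.10, p(1−p) = 0.0900.
n = z²·p(1−p)/E² = 1.282² × 0.0900 / 0.029² = 1.6435 × 0.0900 / 0.000841 ≈ 175.88.
Rounding up gives n = 176.

176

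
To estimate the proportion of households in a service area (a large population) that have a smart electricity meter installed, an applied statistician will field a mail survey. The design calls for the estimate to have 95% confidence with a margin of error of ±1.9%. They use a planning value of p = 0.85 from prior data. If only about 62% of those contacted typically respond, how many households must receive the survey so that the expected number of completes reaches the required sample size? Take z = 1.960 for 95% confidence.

Completed interviews needed: n₀ = 1.960² × 0.1275 / 0.019² ≈ 1356.80 → 1357.
At a 62% response rate, contacts needed = 1357 / 0.62 ≈ 2188.71 → 2189.

2189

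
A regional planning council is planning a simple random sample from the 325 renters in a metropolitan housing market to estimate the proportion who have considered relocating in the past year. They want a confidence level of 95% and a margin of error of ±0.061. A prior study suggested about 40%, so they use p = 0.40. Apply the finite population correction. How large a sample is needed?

141

For 95% confidence, z = 1.96.
Unadjusted: n₀ = 1.96² × 0.40 × 0.60 / 0.061² ≈ 247.78, so n₀ = 248.
Finite population correction with N = 325: n = n₀ / (1 + (n₀−1)/N) = 248 / (1 + 247/325) = 248 / 1.7600 ≈ 140.91.
Rounding up, n = 141.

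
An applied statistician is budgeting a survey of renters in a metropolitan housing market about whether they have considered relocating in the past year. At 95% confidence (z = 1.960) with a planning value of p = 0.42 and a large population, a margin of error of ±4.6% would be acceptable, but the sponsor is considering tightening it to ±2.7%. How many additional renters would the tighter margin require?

At ±4.6%: n = 1.960² × 0.2436 / 0.046² ≈ 442.26 → 443.
At ±2.7%: n = 1.960² × 0.2436 / 0.027² ≈ 1283.70 → 1284.
Additional respondents: 1284 − 443 = 841.

841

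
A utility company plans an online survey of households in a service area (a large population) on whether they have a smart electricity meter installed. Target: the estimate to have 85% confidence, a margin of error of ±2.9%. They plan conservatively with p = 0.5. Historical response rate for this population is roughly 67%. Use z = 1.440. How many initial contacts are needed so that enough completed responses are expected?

Completed interviews needed: n₀ = 1.440² × 0.2500 / 0.029² ≈ 616.41 → 617.
At a 67% response rate, contacts needed = 617 / 0.67 ≈ 920.90 → 921.

921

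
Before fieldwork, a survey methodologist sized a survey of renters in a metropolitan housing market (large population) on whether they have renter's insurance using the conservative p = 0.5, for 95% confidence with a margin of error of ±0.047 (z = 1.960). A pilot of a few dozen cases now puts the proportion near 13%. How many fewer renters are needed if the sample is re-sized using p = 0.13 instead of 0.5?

238

Conservative (p = 0.5): n = 1.960² × 0.25 / 0.047² ≈ 434.77 → 435.
Using p = 0.13: p(1−p) = 0.1131, so n = 1.960² × 0.1131 / 0.047² ≈ 196.69 → 197.
Reduction: 435 − 197 = 238.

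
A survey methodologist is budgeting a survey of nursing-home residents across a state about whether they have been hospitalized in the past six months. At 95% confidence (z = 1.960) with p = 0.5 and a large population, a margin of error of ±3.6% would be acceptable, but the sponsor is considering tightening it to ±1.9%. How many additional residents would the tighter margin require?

1919

At ±3.6%: n = 1.960² × 0.2500 / 0.036² ≈ 741.05 → 742.
At ±1.9%: n = 1.960² × 0.2500 / 0.019² ≈ 2660.39 → 2661.
Additional respondents: 2661 − 742 = 1919.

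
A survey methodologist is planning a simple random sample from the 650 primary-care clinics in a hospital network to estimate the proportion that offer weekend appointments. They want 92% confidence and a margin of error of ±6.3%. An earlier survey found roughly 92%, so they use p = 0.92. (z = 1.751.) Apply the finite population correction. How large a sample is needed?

Unadjusted: n₀ = 1.751² × 0.92 × 0.08 / 0.063² ≈ 56.86, so n₀ = 57.
Finite population correction with N = 650: n = n₀ / (1 + (n₀−1)/N) = 57 / (1 + 56/650) = 57 / 1.0862 ≈ 52.48.
Rounding up, n = 53.

53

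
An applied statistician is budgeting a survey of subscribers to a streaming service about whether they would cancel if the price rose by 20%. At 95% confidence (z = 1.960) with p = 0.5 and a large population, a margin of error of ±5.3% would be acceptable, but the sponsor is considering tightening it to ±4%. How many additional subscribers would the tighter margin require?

At ±5.3%: n = 1.960² × 0.2500 / 0.053² ≈ 341.90 → 342.
At ±4%: n = 1.960² × 0.2500 / 0.040² ≈ 600.25 → 601.
Additional respondents: 601 − 342 = 259.

259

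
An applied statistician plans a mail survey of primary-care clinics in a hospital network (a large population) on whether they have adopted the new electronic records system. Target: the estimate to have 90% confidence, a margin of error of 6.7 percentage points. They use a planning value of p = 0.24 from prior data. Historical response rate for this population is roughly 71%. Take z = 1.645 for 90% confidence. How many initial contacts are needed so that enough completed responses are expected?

Completed interviews needed: n₀ = 1.645² × 0.1824 / 0.067² ≈ 109.95 → 110.
At a 71% response rate, contacts needed = 110 / 0.71 ≈ 154.93 → 155.

155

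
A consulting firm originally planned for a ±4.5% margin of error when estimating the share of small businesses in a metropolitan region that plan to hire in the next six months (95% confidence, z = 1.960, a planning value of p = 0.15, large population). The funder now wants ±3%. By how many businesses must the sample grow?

At ±4.5%: n = 1.960² × 0.1275 / 0.045² ≈ 241.88 → 242.
At ±3%: n = 1.960² × 0.1275 / 0.030² ≈ 544.23 → 545.
Additional respondents: 545 − 242 = 303.

303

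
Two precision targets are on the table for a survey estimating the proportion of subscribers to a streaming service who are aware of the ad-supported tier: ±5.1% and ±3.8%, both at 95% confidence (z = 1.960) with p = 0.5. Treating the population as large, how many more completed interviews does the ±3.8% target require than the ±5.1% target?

296

At ±5.1%: n = 1.960² × 0.2500 / 0.051² ≈ 369.24 → 370.
At ±3.8%: n = 1.960² × 0.2500 / 0.038² ≈ 665.10 → 666.
Additional respondents: 666 − 370 = 296.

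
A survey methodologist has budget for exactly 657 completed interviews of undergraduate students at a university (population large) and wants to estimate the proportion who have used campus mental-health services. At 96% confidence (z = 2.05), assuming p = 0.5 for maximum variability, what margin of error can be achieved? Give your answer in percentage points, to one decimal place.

SE(p̂) = √[p(1−p)/n] = √[0.2500/657] = 0.01951.
E = z × SE = 2.05 × 0.01951 = 0.03999, or 4.0 percentage points.

4.0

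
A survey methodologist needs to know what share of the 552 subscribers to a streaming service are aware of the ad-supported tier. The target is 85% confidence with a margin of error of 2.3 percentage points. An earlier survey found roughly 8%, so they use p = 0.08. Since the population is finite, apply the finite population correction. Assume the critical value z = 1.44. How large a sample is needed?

Unadjusted: n₀ = 1.44² × 0.08 × 0.92 / 0.023² ≈ 288.50, so n₀ = 289.
Finite population correction with N = 552: n = n₀ / (1 + (n₀−1)/N) = 289 / (1 + 288/552) = 289 / 1.5217 ≈ 189.91.
Rounding up, n = 190.

190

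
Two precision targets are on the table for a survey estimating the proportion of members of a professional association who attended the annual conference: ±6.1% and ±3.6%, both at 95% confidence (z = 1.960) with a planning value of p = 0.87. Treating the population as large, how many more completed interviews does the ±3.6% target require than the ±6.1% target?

219

At ±6.1%: n = 1.960² × 0.1131 / 0.061² ≈ 116.77 → 117.
At ±3.6%: n = 1.960² × 0.1131 / 0.036² ≈ 335.25 → 336.
Additional respondents: 336 − 117 = 219.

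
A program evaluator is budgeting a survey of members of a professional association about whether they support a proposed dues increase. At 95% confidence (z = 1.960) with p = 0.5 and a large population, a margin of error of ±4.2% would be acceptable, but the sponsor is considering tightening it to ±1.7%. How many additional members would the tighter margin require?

2779

At ±4.2%: n = 1.960² × 0.2500 / 0.042² ≈ 544.44 → 545.
At ±1.7%: n = 1.960² × 0.2500 / 0.017² ≈ 3323.18 → 3324.
Additional respondents: 3324 − 545 = 2779.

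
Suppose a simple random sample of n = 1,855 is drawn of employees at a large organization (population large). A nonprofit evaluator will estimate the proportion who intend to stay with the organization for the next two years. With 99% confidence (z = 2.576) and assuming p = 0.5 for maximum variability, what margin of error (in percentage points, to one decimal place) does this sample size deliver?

SE(p̂) = √[p(1−p)/n] = √[0.2500/1855] = 0.01161.
E = z × SE = 2.576 × 0.01161 = 0.02991, or 3.0 percentage points.

3.0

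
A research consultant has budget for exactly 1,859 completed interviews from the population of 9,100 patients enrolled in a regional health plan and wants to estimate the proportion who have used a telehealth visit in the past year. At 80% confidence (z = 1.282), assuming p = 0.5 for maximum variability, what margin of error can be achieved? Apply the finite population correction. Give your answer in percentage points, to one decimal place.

1.3

Finite-population factor: (N−n)/(N−1) = (9100−1859)/(9100−1) = 0.7958.
SE(p̂) = √[p(1−p)/n · (N−n)/(N−1)] = √[0.2500/1859 × 0.7958] = 0.01035.
E = z × SE = 1.282 × 0.01035 = 0.01326 ≈ 1.3 percentage points.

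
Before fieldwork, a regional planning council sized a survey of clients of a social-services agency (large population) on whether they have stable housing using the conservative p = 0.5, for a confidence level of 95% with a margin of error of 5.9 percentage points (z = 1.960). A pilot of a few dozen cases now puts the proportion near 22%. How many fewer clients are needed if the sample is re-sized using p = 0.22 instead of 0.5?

Conservative (p = 0.5): n = 1.960² × 0.25 / 0.059² ≈ 275.90 → 276.
Using p = 0.22: p(1−p) = 0.1716, so n = 1.960² × 0.1716 / 0.059² ≈ 189.38 → 190.
Reduction: 276 − 190 = 86.

86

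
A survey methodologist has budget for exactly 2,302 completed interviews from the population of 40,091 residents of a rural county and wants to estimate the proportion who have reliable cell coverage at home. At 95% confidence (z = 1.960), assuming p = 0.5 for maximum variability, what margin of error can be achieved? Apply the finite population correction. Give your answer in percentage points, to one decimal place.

Finite-population factor: (N−n)/(N−1) = (40091−2302)/(40091−1) = 0.9426.
SE(p̂) = √[p(1−p)/n · (N−n)/(N−1)] = √[0.2500/2302 × 0.9426] = 0.01012.
E = z × SE = 1.960 × 0.01012 = 0.01983 ≈ 2.0 percentage points.

2.0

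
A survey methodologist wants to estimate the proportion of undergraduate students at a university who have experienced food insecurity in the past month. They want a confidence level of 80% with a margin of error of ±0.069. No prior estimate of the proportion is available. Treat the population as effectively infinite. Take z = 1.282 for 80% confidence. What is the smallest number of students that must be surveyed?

87

With no prior estimate, use p = 0.5, giving p(1−p) = 0.25.
n = z²·p(1−p)/E² = 1.282² × 0.2500 / 0.069² = 1.6435 × 0.2500 / 0.004761 ≈ 86.30.
Rounding up gives n = 87.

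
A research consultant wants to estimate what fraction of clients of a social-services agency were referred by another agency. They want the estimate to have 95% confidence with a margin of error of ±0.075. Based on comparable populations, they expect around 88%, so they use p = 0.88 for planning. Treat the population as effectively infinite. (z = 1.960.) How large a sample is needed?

With p = 0.88, p(1−p) = 0.1056.
n = z²·p(1−p)/E² = 1.960² × 0.1056 / 0.075² = 3.8416 × 0.1056 / 0.005625 ≈ 72.12.
Rounding up gives n = 73.

73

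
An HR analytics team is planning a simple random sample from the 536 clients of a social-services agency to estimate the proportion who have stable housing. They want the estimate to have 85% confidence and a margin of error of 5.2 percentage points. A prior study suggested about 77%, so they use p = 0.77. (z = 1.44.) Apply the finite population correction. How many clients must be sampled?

Unadjusted: n₀ = 1.44² × 0.77 × 0.23 / 0.052² ≈ 135.81, so n₀ = 136.
Finite population correction with N = 536: n = n₀ / (1 + (n₀−1)/N) = 136 / (1 + 135/536) = 136 / 1.2519 ≈ 108.64.
Rounding up, n = 109.

109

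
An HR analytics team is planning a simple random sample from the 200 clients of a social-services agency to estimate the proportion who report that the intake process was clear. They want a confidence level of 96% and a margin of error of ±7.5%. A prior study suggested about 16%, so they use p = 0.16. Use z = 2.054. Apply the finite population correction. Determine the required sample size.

Unadjusted: n₀ = 2.054² × 0.16 × 0.84 / 0.075² ≈ 100.80, so n₀ = 101.
Finite population correction with N = 200: n = n₀ / (1 + (n₀−1)/N) = 101 / (1 + 100/200) = 101 / 1.5000 ≈ 67.33.
Rounding up, n = 68.

68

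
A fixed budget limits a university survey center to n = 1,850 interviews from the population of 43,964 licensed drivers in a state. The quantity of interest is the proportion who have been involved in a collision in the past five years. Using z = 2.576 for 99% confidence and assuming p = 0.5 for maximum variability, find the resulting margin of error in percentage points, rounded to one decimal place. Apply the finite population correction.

Finite-population factor: (N−n)/(N−1) = (43964−1850)/(43964−1) = 0.9579.
SE(p̂) = √[p(1−p)/n · (N−n)/(N−1)] = √[0.2500/1850 × 0.9579] = 0.01138.
E = z × SE = 2.576 × 0.01138 = 0.02931 ≈ 2.9 percentage points.

2.9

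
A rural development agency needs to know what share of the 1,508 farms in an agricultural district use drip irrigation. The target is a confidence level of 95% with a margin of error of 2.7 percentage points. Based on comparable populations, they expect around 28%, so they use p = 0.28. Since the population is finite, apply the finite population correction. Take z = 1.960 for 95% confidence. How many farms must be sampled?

Unadjusted: n₀ = 1.960² × 0.28 × 0.72 / 0.027² ≈ 1062.37, so n₀ = 1063.
Finite population correction with N = 1,508: n = n₀ / (1 + (n₀−1)/N) = 1063 / (1 + 1062/1508) = 1063 / 1.7042 ≈ 623.74.
Rounding up, n = 624.

624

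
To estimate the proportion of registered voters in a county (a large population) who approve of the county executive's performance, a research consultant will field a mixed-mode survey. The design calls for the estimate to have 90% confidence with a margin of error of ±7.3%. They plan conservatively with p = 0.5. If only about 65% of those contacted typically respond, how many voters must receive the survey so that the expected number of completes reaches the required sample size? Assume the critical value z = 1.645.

Completed interviews needed: n₀ = 1.645² × 0.2500 / 0.073² ≈ 126.95 → 127.
At a 65% response rate, contacts needed = 127 / 0.65 ≈ 195.38 → 196.

196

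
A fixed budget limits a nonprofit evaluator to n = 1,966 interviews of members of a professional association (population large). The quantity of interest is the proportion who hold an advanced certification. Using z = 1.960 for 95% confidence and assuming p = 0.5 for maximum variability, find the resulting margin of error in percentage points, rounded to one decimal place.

SE(p̂) = √[p(1−p)/n] = √[0.2500/1966] = 0.01128.
E = z × SE = 1.960 × 0.01128 = 0.02210, or 2.2 percentage points.

2.2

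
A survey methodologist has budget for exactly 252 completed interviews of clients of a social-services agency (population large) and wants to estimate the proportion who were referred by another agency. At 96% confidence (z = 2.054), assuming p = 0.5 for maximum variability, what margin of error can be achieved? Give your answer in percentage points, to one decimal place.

SE(p̂) = √[p(1−p)/n] = √[0.2500/252] = 0.03150.
E = z × SE = 2.054 × 0.03150 = 0.06469, or 6.5 percentage points.

6.5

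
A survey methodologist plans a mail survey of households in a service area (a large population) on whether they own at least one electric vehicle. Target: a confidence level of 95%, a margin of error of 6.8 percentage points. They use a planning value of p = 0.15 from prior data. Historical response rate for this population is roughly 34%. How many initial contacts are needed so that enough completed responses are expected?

For 95% confidence, z = 1.96.
Completed interviews needed: n₀ = 1.96² × 0.1275 / 0.068² ≈ 105.93 → 106.
At a 34% response rate, contacts needed = 106 / 0.34 ≈ 311.76 → 312.

312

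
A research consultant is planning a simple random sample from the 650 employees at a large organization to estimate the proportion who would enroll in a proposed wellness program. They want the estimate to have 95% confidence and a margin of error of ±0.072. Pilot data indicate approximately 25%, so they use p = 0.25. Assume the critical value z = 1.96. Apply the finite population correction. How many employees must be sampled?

Unadjusted: n₀ = 1.96² × 0.25 × 0.75 / 0.072² ≈ 138.95, so n₀ = 139.
Finite population correction with N = 650: n = n₀ / (1 + (n₀−1)/N) = 139 / (1 + 138/650) = 139 / 1.2123 ≈ 114.66.
Rounding up, n = 115.

115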